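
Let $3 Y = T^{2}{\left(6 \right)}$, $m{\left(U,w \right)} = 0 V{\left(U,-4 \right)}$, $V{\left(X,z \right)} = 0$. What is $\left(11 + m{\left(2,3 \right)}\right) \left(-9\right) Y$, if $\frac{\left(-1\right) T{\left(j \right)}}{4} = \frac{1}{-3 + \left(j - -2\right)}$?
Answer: $- \frac{528}{25} \approx -21.12$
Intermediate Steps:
$T{\left(j \right)} = - \frac{4}{-1 + j}$ ($T{\left(j \right)} = - \frac{4}{-3 + \left(j - -2\right)} = - \frac{4}{-3 + \left(j + 2\right)} = - \frac{4}{-3 + \left(2 + j\right)} = - \frac{4}{-1 + j}$)
$m{\left(U,w \right)} = 0$ ($m{\left(U,w \right)} = 0 \cdot 0 = 0$)
$Y = \frac{16}{75}$ ($Y = \frac{\left(- \frac{4}{-1 + 6}\right)^{2}}{3} = \frac{\left(- \frac{4}{5}\right)^{2}}{3} = \frac{1}{3} \cdot \frac{16}{25} = \frac{16}{75} \approx 0.21333$)
$\left(11 + m{\left(2,3 \right)}\right) \left(-9\right) Y = \left(11 + 0\right) \left(-9\right) \frac{16}{75} = 11 \left(-9\right) \frac{16}{75} = \left(-99\right) \frac{16}{75} = - \frac{528}{25}$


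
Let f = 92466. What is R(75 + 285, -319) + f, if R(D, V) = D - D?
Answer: 92466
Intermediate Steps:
R(D, V) = 0
R(75 + 285, -319) + f = 0 + 92466 = 92466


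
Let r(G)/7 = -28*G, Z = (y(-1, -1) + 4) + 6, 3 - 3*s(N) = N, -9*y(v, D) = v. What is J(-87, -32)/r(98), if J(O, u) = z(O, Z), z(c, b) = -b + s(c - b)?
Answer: -157/129654 ≈ -0.0012109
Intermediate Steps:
y(v, D) = -v/9
s(N) = 1 - N/3
Z = 91/9 (Z = (-⅑*(-1) + 4) + 6 = (⅑ + 4) + 6 = 37/9 + 6 = 91/9 ≈ 10.111)
z(c, b) = 1 - 2*b/3 - c/3 (z(c, b) = -b + (1 - (c - b)/3) = -b + (1 + (-c/3 + b/3)) = -b + (1 - c/3 + b/3) = 1 - 2*b/3 - c/3)
J(O, u) = -155/27 - O/3 (J(O, u) = 1 - ⅔*91/9 - O/3 = 1 - 182/27 - O/3 = -155/27 - O/3)
r(G) = -196*G (r(G) = 7*(-28*G) = -196*G)
J(-87, -32)/r(98) = (-155/27 - ⅓*(-87))/((-196*98)) = (-155/27 + 29)/(-19208) = (628/27)*(-1/19208) = -157/129654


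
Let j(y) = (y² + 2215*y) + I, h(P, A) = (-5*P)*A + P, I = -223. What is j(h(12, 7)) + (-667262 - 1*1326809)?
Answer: -2731550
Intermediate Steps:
h(P, A) = P - 5*A*P (h(P, A) = -5*A*P + P = P - 5*A*P)
j(y) = -223 + y² + 2215*y (j(y) = (y² + 2215*y) - 223 = -223 + y² + 2215*y)
j(h(12, 7)) + (-667262 - 1*1326809) = (-223 + (12*(1 - 5*7))² + 2215*(12*(1 - 5*7))) + (-667262 - 1*1326809) = (-223 + (12*(1 - 35))² + 2215*(12*(1 - 35))) + (-667262 - 1326809) = (-223 + (12*(-34))² + 2215*(12*(-34))) - 1994071 = (-223 + (-408)² + 2215*(-408)) - 1994071 = (-223 + 166464 - 903720) - 1994071 = -737479 - 1994071 = -2731550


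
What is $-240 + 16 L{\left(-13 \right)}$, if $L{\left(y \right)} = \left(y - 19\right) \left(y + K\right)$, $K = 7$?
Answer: $2832$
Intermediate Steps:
$L{\left(y \right)} = \left(-19 + y\right) \left(7 + y\right)$ ($L{\left(y \right)} = \left(y - 19\right) \left(y + 7\right) = \left(-19 + y\right) \left(7 + y\right)$)
$-240 + 16 L{\left(-13 \right)} = -240 + 16 \left(-133 + \left(-13\right)^{2} - -156\right) = -240 + 16 \left(-133 + 169 + 156\right) = -240 + 16 \cdot 192 = -240 + 3072 = 2832$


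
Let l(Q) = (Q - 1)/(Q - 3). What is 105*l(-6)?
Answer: 245/3 ≈ 81.667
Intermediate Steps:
l(Q) = (-1 + Q)/(-3 + Q)
105*l(-6) = 105*((-1 - 6)/(-3 - 6)) = 105*(-7/(-9)) = 105*(-1/9*(-7)) = 105*(7/9) = 245/3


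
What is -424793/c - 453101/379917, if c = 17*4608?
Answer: -21875578013/3306797568 ≈ -6.6153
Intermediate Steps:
c = 78336
-424793/c - 453101/379917 = -424793/78336 - 453101/379917 = -21875578013/3306797568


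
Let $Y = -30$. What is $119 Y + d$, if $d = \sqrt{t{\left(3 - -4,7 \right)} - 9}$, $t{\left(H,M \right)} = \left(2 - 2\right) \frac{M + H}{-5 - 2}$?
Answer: $-3570 + 3 i \approx -3570.0 + 3.0 i$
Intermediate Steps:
$t{\left(H,M \right)} = 0$ ($t{\left(H,M \right)} = 0 \frac{H + M}{-7} = 0 \left(H + M\right) \left(- \frac{1}{7}\right) = 0 \left(- \frac{H}{7} - \frac{M}{7}\right) = 0$)
$d = 3 i$ ($d = \sqrt{0 - 9} = \sqrt{-9} = 3 i \approx 3.0 i$)
$119 Y + d = 119 \left(-30\right) + 3 i = -3570 + 3 i$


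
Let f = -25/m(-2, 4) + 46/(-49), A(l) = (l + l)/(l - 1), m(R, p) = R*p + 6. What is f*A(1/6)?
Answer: -1133/245 ≈ -4.6245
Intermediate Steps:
m(R, p) = 6 + R*p
A(l) = 2*l/(-1 + l) (A(l) = (2*l)/(-1 + l) = 2*l/(-1 + l))
f = 1133/98 (f = -25/(6 - 2*4) + 46/(-49) = -25/(6 - 8) + 46*(-1/49) = -25/(-2) - 46/49 = -25*(-1/2) - 46/49 = 25/2 - 46/49 = 1133/98 ≈ 11.561)
f*A(1/6) = 1133*(2/(6*(-1 + 1/6)))/98 = 1133*(2*(1/6)/(-1 + 1/6))/98 = 1133*(2*(1/6)/(-5/6))/98 = 1133*(2*(1/6)*(-6/5))/98 = (1133/98)*(-2/5) = -1133/245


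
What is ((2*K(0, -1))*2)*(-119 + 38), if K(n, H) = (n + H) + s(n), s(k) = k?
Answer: 324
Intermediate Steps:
K(n, H) = H + 2*n (K(n, H) = (n + H) + n = (H + n) + n = H + 2*n)
((2*K(0, -1))*2)*(-119 + 38) = ((2*(-1 + 2*0))*2)*(-119 + 38) = ((2*(-1 + 0))*2)*(-81) = ((2*(-1))*2)*(-81) = -2*2*(-81) = -4*(-81) = 324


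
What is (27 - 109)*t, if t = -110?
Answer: 9020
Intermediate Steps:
(27 - 109)*t = (27 - 109)*(-110) = -82*(-110) = 9020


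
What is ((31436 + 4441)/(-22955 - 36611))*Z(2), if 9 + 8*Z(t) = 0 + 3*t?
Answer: 107631/476528 ≈ 0.22586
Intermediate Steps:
Z(t) = -9/8 + 3*t/8 (Z(t) = -9/8 + (0 + 3*t)/8 = -9/8 + (3*t)/8 = -9/8 + 3*t/8)
((31436 + 4441)/(-22955 - 36611))*Z(2) = ((31436 + 4441)/(-22955 - 36611))*(-9/8 + (3/8)*2) = (35877/(-59566))*(-9/8 + ¾) = (35877*(-1/59566))*(-3/8) = -35877/59566*(-3/8) = 107631/476528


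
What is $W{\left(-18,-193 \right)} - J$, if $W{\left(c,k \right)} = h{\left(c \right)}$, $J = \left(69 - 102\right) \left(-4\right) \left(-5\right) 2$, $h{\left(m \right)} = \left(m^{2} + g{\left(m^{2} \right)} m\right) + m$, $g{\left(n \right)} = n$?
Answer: $-4206$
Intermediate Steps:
$h{\left(m \right)} = m + m^{2} + m^{3}$ ($h{\left(m \right)} = \left(m^{2} + m^{2} m\right) + m = \left(m^{2} + m^{3}\right) + m = m + m^{2} + m^{3}$)
$J = -1320$ ($J = - 33 \cdot 20 \cdot 2 = \left(-33\right) 40 = -1320$)
$W{\left(c,k \right)} = c \left(1 + c + c^{2}\right)$
$W{\left(-18,-193 \right)} - J = - 18 \left(1 - 18 + \left(-18\right)^{2}\right) - -1320 = - 18 \left(1 - 18 + 324\right) + 1320 = \left(-18\right) 307 + 1320 = -5526 + 1320 = -4206$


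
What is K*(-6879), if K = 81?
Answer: -557199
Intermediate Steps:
K*(-6879) = 81*(-6879) = -557199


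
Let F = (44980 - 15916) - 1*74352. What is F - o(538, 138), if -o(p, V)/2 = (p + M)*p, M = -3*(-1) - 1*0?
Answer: 536828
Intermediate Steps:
M = 3 (M = 3 + 0 = 3)
F = -45288 (F = 29064 - 74352 = -45288)
o(p, V) = -2*p*(3 + p) (o(p, V) = -2*(p + 3)*p = -2*(3 + p)*p = -2*p*(3 + p))
F - o(538, 138) = -45288 - (-2)*538*(3 + 538) = -45288 - (-2)*538*541 = -45288 - 1*(-582116) = -45288 + 582116 = 536828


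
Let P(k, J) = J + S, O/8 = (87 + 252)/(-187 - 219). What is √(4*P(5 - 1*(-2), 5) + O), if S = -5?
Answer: 2*I*√68817/203 ≈ 2.5845*I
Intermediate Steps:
O = -1356/203 (O = 8*((87 + 252)/(-187 - 219)) = 8*(339/(-406)) = 8*(339*(-1/406)) = 8*(-339/406) = -1356/203 ≈ -6.6798)
P(k, J) = -5 + J (P(k, J) = J - 5 = -5 + J)
√(4*P(5 - 1*(-2), 5) + O) = √(4*(-5 + 5) - 1356/203) = √(4*0 - 1356/203) = √(0 - 1356/203) = √(-1356/203) = 2*I*√68817/203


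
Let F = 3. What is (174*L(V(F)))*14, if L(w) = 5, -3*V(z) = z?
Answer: 12180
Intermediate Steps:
V(z) = -z/3
(174*L(V(F)))*14 = (174*5)*14 = 870*14 = 12180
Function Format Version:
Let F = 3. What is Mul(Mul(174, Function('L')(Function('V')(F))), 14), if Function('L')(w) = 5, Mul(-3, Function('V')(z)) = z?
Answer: 12180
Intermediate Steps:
Function('V')(z) = Mul(Rational(-1, 3), z)
Mul(Mul(174, Function('L')(Function('V')(F))), 14) = Mul(Mul(174, 5), 14) = Mul(870, 14) = 12180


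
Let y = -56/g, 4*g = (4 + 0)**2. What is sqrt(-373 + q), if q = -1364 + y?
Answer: I*sqrt(1751) ≈ 41.845*I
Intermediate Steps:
g = 4 (g = (4 + 0)**2/4 = (1/4)*4**2 = (1/4)*16 = 4)
y = -14 (y = -56/4 = (1/4)*(-56) = -14)
q = -1378 (q = -1364 - 14 = -1378)
sqrt(-373 + q) = sqrt(-373 - 1378) = sqrt(-1751) = I*sqrt(1751)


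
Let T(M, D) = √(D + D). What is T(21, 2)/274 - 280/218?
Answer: -19071/14933 ≈ -1.2771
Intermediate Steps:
T(M, D) = √2*√D (T(M, D) = √(2*D) = √2*√D)
T(21, 2)/274 - 280/218 = (√2*√2)/274 - 280/218 = 2*(1/274) - 280*1/218 = 1/137 - 140/109 = -19071/14933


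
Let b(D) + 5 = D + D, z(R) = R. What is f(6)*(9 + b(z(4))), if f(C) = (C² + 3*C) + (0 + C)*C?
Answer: 1080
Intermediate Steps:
f(C) = 2*C² + 3*C (f(C) = (C² + 3*C) + C*C = (C² + 3*C) + C² = 2*C² + 3*C)
b(D) = -5 + 2*D (b(D) = -5 + (D + D) = -5 + 2*D)
f(6)*(9 + b(z(4))) = (6*(3 + 2*6))*(9 + (-5 + 2*4)) = (6*(3 + 12))*(9 + (-5 + 8)) = (6*15)*(9 + 3) = 90*12 = 1080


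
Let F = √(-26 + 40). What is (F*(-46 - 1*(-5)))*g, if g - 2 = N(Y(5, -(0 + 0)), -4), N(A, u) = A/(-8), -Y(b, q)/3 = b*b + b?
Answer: -2173*√14/4 ≈ -2032.7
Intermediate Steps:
Y(b, q) = -3*b - 3*b² (Y(b, q) = -3*(b*b + b) = -3*(b² + b) = -3*(b + b²) = -3*b - 3*b²)
N(A, u) = -A/8 (N(A, u) = A*(-⅛) = -A/8)
g = 53/4 (g = 2 - (-3)*5*(1 + 5)/8 = 2 - (-3)*5*6/8 = 2 - ⅛*(-90) = 2 + 45/4 = 53/4 ≈ 13.250)
F = √14 ≈ 3.7417
(F*(-46 - 1*(-5)))*g = (√14*(-46 - 1*(-5)))*(53/4) = (√14*(-46 + 5))*(53/4) = (√14*(-41))*(53/4) = -41*√14*(53/4) = -2173*√14/4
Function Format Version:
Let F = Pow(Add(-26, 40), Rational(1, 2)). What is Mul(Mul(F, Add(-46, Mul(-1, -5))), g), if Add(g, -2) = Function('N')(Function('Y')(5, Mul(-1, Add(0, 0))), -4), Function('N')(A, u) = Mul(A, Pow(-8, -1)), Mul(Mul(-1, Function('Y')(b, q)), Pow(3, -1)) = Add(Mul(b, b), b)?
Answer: Mul(Rational(-2173, 4), Pow(14, Rational(1, 2))) ≈ -2032.7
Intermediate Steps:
Function('Y')(b, q) = Add(Mul(-3, b), Mul(-3, Pow(b, 2))) (Function('Y')(b, q) = Mul(-3, Add(Mul(b, b), b)) = Mul(-3, Add(Pow(b, 2), b)) = Mul(-3, Add(b, Pow(b, 2))) = Add(Mul(-3, b), Mul(-3, Pow(b, 2))))
Function('N')(A, u) = Mul(Rational(-1, 8), A) (Function('N')(A, u) = Mul(A, Rational(-1, 8)) = Mul(Rational(-1, 8), A))
g = Rational(53, 4) (g = Add(2, Mul(Rational(-1, 8), Mul(-3, 5, Add(1, 5)))) = Add(2, Mul(Rational(-1, 8), Mul(-3, 5, 6))) = Add(2, Mul(Rational(-1, 8), -90)) = Add(2, Rational(45, 4)) = Rational(53, 4) ≈ 13.250)
F = Pow(14, Rational(1, 2)) ≈ 3.7417
Mul(Mul(F, Add(-46, Mul(-1, -5))), g) = Mul(Mul(Pow(14, Rational(1, 2)), Add(-46, Mul(-1, -5))), Rational(53, 4)) = Mul(Mul(Pow(14, Rational(1, 2)), Add(-46, 5)), Rational(53, 4)) = Mul(Mul(Pow(14, Rational(1, 2)), -41), Rational(53, 4)) = Mul(Mul(-41, Pow(14, Rational(1, 2))), Rational(53, 4)) = Mul(Rational(-2173, 4), Pow(14, Rational(1, 2)))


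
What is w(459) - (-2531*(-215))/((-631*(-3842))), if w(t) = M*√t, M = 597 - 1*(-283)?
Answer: -544165/2424302 + 2640*√51 ≈ 18853.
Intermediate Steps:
M = 880 (M = 597 + 283 = 880)
w(t) = 880*√t
w(459) - (-2531*(-215))/((-631*(-3842))) = 880*√459 - (-2531*(-215))/((-631*(-3842))) = 880*(3*√51) - 544165/2424302 = 2640*√51 - 544165/2424302 = -544165/2424302 + 2640*√51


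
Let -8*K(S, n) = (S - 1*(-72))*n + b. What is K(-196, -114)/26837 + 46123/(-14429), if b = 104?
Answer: -26882693/8238959 ≈ -3.2629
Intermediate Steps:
K(S, n) = -13 - n*(72 + S)/8 (K(S, n) = -((S - 1*(-72))*n + 104)/8 = -((S + 72)*n + 104)/8 = -((72 + S)*n + 104)/8 = -(n*(72 + S) + 104)/8 = -(104 + n*(72 + S))/8 = -13 - n*(72 + S)/8)
K(-196, -114)/26837 + 46123/(-14429) = (-13 - 9*(-114) - ⅛*(-196)*(-114))/26837 + 46123/(-14429) = (-13 + 1026 - 2793)*(1/26837) + 46123*(-1/14429) = -1780*1/26837 - 46123/14429 = -1780/26837 - 46123/14429 = -26882693/8238959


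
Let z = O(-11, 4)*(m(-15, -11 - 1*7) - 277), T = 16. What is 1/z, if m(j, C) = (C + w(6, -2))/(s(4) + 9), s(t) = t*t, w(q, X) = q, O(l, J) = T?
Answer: -25/110992 ≈ -0.00022524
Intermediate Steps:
O(l, J) = 16
s(t) = t²
m(j, C) = 6/25 + C/25 (m(j, C) = (C + 6)/(4² + 9) = (6 + C)/(16 + 9) = (6 + C)/25 = (6 + C)*(1/25) = 6/25 + C/25)
z = -110992/25 (z = 16*((6/25 + (-11 - 1*7)/25) - 277) = 16*((6/25 + (-11 - 7)/25) - 277) = 16*((6/25 + (1/25)*(-18)) - 277) = 16*((6/25 - 18/25) - 277) = 16*(-12/25 - 277) = 16*(-6937/25) = -110992/25 ≈ -4439.7)
1/z = 1/(-110992/25) = -25/110992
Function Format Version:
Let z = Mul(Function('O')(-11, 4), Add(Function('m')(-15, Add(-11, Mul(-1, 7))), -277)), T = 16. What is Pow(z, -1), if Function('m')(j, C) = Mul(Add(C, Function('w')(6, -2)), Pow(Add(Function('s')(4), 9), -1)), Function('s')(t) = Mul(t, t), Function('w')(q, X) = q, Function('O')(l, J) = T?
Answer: Rational(-25, 110992) ≈ -0.00022524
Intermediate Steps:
Function('O')(l, J) = 16
Function('s')(t) = Pow(t, 2)
Function('m')(j, C) = Add(Rational(6, 25), Mul(Rational(1, 25), C)) (Function('m')(j, C) = Mul(Add(C, 6), Pow(Add(Pow(4, 2), 9), -1)) = Mul(Add(6, C), Pow(Add(16, 9), -1)) = Mul(Add(6, C), Pow(25, -1)) = Mul(Add(6, C), Rational(1, 25)) = Add(Rational(6, 25), Mul(Rational(1, 25), C)))
z = Rational(-110992, 25) (z = Mul(16, Add(Add(Rational(6, 25), Mul(Rational(1, 25), Add(-11, Mul(-1, 7)))), -277)) = Mul(16, Add(Add(Rational(6, 25), Mul(Rational(1, 25), Add(-11, -7))), -277)) = Mul(16, Add(Add(Rational(6, 25), Mul(Rational(1, 25), -18)), -277)) = Mul(16, Add(Add(Rational(6, 25), Rational(-18, 25)), -277)) = Mul(16, Add(Rational(-12, 25), -277)) = Mul(16, Rational(-6937, 25)) = Rational(-110992, 25) ≈ -4439.7)
Pow(z, -1) = Pow(Rational(-110992, 25), -1) = Rational(-25, 110992)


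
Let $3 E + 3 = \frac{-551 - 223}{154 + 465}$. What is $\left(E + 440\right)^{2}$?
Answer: $\frac{73703019289}{383161} \approx 1.9236 \cdot 10^{5}$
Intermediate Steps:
$E = - \frac{877}{619}$ ($E = -1 + \frac{\left(-551 - 223\right) \frac{1}{154 + 465}}{3} = -1 + \frac{\left(-774\right) \frac{1}{619}}{3} = -1 + \frac{1}{3} \left(- \frac{774}{619}\right) = -1 - \frac{258}{619} = - \frac{877}{619} \approx -1.4168$)
$\left(E + 440\right)^{2} = \left(- \frac{877}{619} + 440\right)^{2} = \left(\frac{271483}{619}\right)^{2} = \frac{73703019289}{383161}$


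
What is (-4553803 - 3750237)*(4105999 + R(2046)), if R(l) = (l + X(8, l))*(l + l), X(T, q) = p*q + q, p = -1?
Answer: -103619729353240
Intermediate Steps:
X(T, q) = 0 (X(T, q) = -q + q = 0)
R(l) = 2*l**2 (R(l) = (l + 0)*(l + l) = l*(2*l) = 2*l**2)
(-4553803 - 3750237)*(4105999 + R(2046)) = (-4553803 - 3750237)*(4105999 + 2*2046**2) = -8304040*(4105999 + 2*4186116) = -8304040*(4105999 + 8372232) = -8304040*12478231 = -103619729353240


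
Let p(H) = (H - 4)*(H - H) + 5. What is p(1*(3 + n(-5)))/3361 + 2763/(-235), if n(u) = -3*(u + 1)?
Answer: -9285268/789835 ≈ -11.756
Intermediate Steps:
n(u) = -3 - 3*u (n(u) = -3*(1 + u) = -3 - 3*u)
p(H) = 5 (p(H) = (-4 + H)*0 + 5 = 0 + 5 = 5)
p(1*(3 + n(-5)))/3361 + 2763/(-235) = 5/3361 + 2763/(-235) = 5*(1/3361) + 2763*(-1/235) = 5/3361 - 2763/235 = -9285268/789835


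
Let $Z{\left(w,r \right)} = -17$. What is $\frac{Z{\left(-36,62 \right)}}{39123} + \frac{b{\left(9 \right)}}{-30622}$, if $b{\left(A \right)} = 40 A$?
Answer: $- \frac{7302427}{599012253} \approx -0.012191$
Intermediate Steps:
$\frac{Z{\left(-36,62 \right)}}{39123} + \frac{b{\left(9 \right)}}{-30622} = - \frac{17}{39123} + \frac{40 \cdot 9}{-30622} = \left(-17\right) \frac{1}{39123} + 360 \left(- \frac{1}{30622}\right) = - \frac{17}{39123} - \frac{180}{15311} = - \frac{7302427}{599012253}$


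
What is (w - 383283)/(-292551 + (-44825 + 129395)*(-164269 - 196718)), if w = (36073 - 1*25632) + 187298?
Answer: 61848/10176321047 ≈ 6.0776e-6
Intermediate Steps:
w = 197739 (w = (36073 - 25632) + 187298 = 10441 + 187298 = 197739)
(w - 383283)/(-292551 + (-44825 + 129395)*(-164269 - 196718)) = (197739 - 383283)/(-292551 + (-44825 + 129395)*(-164269 - 196718)) = -185544/(-292551 + 84570*(-360987)) = -185544/(-292551 - 30528670590) = -185544/(-30528963141) = -185544*(-1/30528963141) = 61848/10176321047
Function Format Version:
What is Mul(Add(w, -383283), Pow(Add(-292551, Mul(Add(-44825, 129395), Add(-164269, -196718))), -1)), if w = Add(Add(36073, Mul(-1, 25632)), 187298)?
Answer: Rational(61848, 10176321047) ≈ 6.0776e-6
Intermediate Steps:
w = 197739 (w = Add(Add(36073, -25632), 187298) = Add(10441, 187298) = 197739)
Mul(Add(w, -383283), Pow(Add(-292551, Mul(Add(-44825, 129395), Add(-164269, -196718))), -1)) = Mul(Add(197739, -383283), Pow(Add(-292551, Mul(Add(-44825, 129395), Add(-164269, -196718))), -1)) = Mul(-185544, Pow(Add(-292551, Mul(84570, -360987)), -1)) = Mul(-185544, Pow(Add(-292551, -30528670590), -1)) = Mul(-185544, Pow(-30528963141, -1)) = Mul(-185544, Rational(-1, 30528963141)) = Rational(61848, 10176321047)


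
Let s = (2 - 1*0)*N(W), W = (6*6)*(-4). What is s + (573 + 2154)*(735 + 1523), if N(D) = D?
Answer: 6157278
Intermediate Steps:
W = -144 (W = 36*(-4) = -144)
s = -288 (s = (2 - 1*0)*(-144) = (2 + 0)*(-144) = 2*(-144) = -288)
s + (573 + 2154)*(735 + 1523) = -288 + (573 + 2154)*(735 + 1523) = -288 + 2727*2258 = -288 + 6157566 = 6157278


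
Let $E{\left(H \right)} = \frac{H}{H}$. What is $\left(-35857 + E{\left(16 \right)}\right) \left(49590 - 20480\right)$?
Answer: $-1043768160$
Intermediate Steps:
$E{\left(H \right)} = 1$
$\left(-35857 + E{\left(16 \right)}\right) \left(49590 - 20480\right) = \left(-35857 + 1\right) \left(49590 - 20480\right) = \left(-35856\right) 29110 = -1043768160$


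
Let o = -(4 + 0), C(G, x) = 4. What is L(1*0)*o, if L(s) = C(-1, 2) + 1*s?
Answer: -16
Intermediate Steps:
o = -4 (o = -1*4 = -4)
L(s) = 4 + s (L(s) = 4 + 1*s = 4 + s)
L(1*0)*o = (4 + 1*0)*(-4) = (4 + 0)*(-4) = 4*(-4) = -16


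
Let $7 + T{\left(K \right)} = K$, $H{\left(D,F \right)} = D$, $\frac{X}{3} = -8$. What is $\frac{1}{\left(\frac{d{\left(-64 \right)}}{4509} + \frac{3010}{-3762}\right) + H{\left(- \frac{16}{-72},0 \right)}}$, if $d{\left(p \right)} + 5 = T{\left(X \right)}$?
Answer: $- \frac{314127}{184037} \approx -1.7069$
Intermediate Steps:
$X = -24$ ($X = 3 \left(-8\right) = -24$)
$T{\left(K \right)} = -7 + K$
$d{\left(p \right)} = -36$ ($d{\left(p \right)} = -5 - 31 = -36$)
$\frac{1}{\left(\frac{d{\left(-64 \right)}}{4509} + \frac{3010}{-3762}\right) + H{\left(- \frac{16}{-72},0 \right)}} = \frac{1}{\left(- \frac{36}{4509} + \frac{3010}{-3762}\right) - \frac{16}{-72}} = \frac{1}{\left(\left(-36\right) \frac{1}{4509} + 3010 \left(- \frac{1}{3762}\right)\right) - - \frac{2}{9}} = \frac{1}{\left(- \frac{4}{501} - \frac{1505}{1881}\right) + \frac{2}{9}} = \frac{1}{- \frac{253843}{314127} + \frac{2}{9}} = \frac{1}{- \frac{184037}{314127}} = - \frac{314127}{184037}$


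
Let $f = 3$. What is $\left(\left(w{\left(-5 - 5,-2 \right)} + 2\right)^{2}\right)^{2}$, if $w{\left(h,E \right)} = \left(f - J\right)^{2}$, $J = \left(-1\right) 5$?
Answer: $18974736$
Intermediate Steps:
$J = -5$
$w{\left(h,E \right)} = 64$ ($w{\left(h,E \right)} = \left(3 - -5\right)^{2} = \left(3 + 5\right)^{2} = 8^{2} = 64$)
$\left(\left(w{\left(-5 - 5,-2 \right)} + 2\right)^{2}\right)^{2} = \left(\left(64 + 2\right)^{2}\right)^{2} = \left(66^{2}\right)^{2} = 4356^{2} = 18974736$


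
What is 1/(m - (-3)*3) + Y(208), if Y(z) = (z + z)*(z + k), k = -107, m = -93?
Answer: 3529343/84 ≈ 42016.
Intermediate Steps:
Y(z) = 2*z*(-107 + z) (Y(z) = (z + z)*(z - 107) = (2*z)*(-107 + z) = 2*z*(-107 + z))
1/(m - (-3)*3) + Y(208) = 1/(-93 - (-3)*3) + 2*208*(-107 + 208) = 1/(-93 - 1*(-9)) + 2*208*101 = 1/(-93 + 9) + 42016 = 1/(-84) + 42016 = -1/84 + 42016 = 3529343/84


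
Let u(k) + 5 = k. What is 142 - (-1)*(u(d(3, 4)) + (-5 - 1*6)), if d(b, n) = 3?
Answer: 129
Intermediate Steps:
u(k) = -5 + k
142 - (-1)*(u(d(3, 4)) + (-5 - 1*6)) = 142 - (-1)*((-5 + 3) + (-5 - 1*6)) = 142 - (-1)*(-2 + (-5 - 6)) = 142 - (-1)*(-2 - 11) = 142 - (-1)*(-13) = 142 - 1*13 = 142 - 13 = 129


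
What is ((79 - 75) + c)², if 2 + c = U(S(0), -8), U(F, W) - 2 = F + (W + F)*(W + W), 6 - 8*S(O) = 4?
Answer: 263169/16 ≈ 16448.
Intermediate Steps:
S(O) = ¼ (S(O) = ¾ - ⅛*4 = ¾ - ½ = ¼)
U(F, W) = 2 + F + 2*W*(F + W) (U(F, W) = 2 + (F + (W + F)*(W + W)) = 2 + (F + (F + W)*(2*W)) = 2 + (F + 2*W*(F + W)) = 2 + F + 2*W*(F + W))
c = 497/4 (c = -2 + (2 + ¼ + 2*(-8)² + 2*(¼)*(-8)) = -2 + (2 + ¼ + 2*64 - 4) = -2 + (2 + ¼ + 128 - 4) = -2 + 505/4 = 497/4 ≈ 124.25)
((79 - 75) + c)² = ((79 - 75) + 497/4)² = (4 + 497/4)² = (513/4)² = 263169/16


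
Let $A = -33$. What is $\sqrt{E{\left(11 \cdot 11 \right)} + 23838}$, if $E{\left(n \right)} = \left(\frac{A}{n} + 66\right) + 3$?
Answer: $\frac{\sqrt{2892714}}{11} \approx 154.62$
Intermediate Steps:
$E{\left(n \right)} = 69 - \frac{33}{n}$ ($E{\left(n \right)} = \left(- \frac{33}{n} + 66\right) + 3 = \left(66 - \frac{33}{n}\right) + 3 = 69 - \frac{33}{n}$)
$\sqrt{E{\left(11 \cdot 11 \right)} + 23838} = \sqrt{\left(69 - \frac{33}{11 \cdot 11}\right) + 23838} = \sqrt{\left(69 - \frac{33}{121}\right) + 23838} = \sqrt{\left(69 - \frac{3}{11}\right) + 23838} = \sqrt{\frac{756}{11} + 23838} = \sqrt{\frac{262974}{11}} = \frac{\sqrt{2892714}}{11}$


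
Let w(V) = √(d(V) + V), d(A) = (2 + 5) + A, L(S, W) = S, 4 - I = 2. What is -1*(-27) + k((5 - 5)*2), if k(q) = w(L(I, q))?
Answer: 27 + √11 ≈ 30.317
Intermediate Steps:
I = 2 (I = 4 - 1*2 = 4 - 2 = 2)
d(A) = 7 + A
w(V) = √(7 + 2*V) (w(V) = √((7 + V) + V) = √(7 + 2*V))
k(q) = √11 (k(q) = √(7 + 2*2) = √(7 + 4) = √11)
-1*(-27) + k((5 - 5)*2) = -1*(-27) + √11 = 27 + √11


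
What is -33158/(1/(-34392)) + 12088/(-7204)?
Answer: 2053806251714/1801 ≈ 1.1404e+9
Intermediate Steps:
-33158/(1/(-34392)) + 12088/(-7204) = -33158/(-1/34392) + 12088*(-1/7204) = -33158*(-34392) - 3022/1801 = 1140369936 - 3022/1801 = 2053806251714/1801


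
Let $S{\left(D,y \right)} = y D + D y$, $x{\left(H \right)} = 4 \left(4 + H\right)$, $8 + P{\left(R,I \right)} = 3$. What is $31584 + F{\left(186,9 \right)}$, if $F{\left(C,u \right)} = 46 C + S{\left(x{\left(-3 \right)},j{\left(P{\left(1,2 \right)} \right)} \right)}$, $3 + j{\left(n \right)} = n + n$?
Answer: $40036$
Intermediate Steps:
$P{\left(R,I \right)} = -5$ ($P{\left(R,I \right)} = -8 + 3 = -5$)
$x{\left(H \right)} = 16 + 4 H$
$j{\left(n \right)} = -3 + 2 n$ ($j{\left(n \right)} = -3 + \left(n + n\right) = -3 + 2 n$)
$S{\left(D,y \right)} = 2 D y$ ($S{\left(D,y \right)} = D y + D y = 2 D y$)
$F{\left(C,u \right)} = -104 + 46 C$ ($F{\left(C,u \right)} = 46 C + 2 \left(16 + 4 \left(-3\right)\right) \left(-3 + 2 \left(-5\right)\right) = 46 C + 2 \left(16 - 12\right) \left(-3 - 10\right) = 46 C + 2 \cdot 4 \left(-13\right) = 46 C - 104 = -104 + 46 C$)
$31584 + F{\left(186,9 \right)} = 31584 + \left(-104 + 46 \cdot 186\right) = 31584 + \left(-104 + 8556\right) = 31584 + 8452 = 40036$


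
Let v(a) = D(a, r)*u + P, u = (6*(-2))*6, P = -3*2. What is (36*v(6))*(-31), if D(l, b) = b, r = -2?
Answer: -154008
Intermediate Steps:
P = -6 (P = -1*6 = -6)
u = -72 (u = -12*6 = -72)
v(a) = 138 (v(a) = -2*(-72) - 6 = 144 - 6 = 138)
(36*v(6))*(-31) = (36*138)*(-31) = 4968*(-31) = -154008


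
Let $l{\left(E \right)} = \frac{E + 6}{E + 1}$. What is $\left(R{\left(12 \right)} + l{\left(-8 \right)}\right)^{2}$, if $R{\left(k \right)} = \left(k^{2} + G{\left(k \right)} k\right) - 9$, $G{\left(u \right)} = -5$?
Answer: $\frac{277729}{49} \approx 5667.9$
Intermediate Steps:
$l{\left(E \right)} = \frac{6 + E}{1 + E}$
$R{\left(k \right)} = -9 + k^{2} - 5 k$ ($R{\left(k \right)} = \left(k^{2} - 5 k\right) - 9 = -9 + k^{2} - 5 k$)
$\left(R{\left(12 \right)} + l{\left(-8 \right)}\right)^{2} = \left(\left(-9 + 12^{2} - 60\right) + \frac{6 - 8}{1 - 8}\right)^{2} = \left(\left(-9 + 144 - 60\right) + \frac{1}{-7} \left(-2\right)\right)^{2} = \left(75 - - \frac{2}{7}\right)^{2} = \left(75 + \frac{2}{7}\right)^{2} = \left(\frac{527}{7}\right)^{2} = \frac{277729}{49}$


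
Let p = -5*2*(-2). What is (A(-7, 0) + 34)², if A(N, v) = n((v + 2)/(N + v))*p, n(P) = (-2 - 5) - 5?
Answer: 42436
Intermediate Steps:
n(P) = -12 (n(P) = -7 - 5 = -12)
p = 20 (p = -10*(-2) = 20)
A(N, v) = -240 (A(N, v) = -12*20 = -240)
(A(-7, 0) + 34)² = (-240 + 34)² = (-206)² = 42436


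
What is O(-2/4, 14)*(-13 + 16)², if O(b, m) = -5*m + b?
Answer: -1269/2 ≈ -634.50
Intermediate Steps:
O(b, m) = b - 5*m
O(-2/4, 14)*(-13 + 16)² = (-2/4 - 5*14)*(-13 + 16)² = (-2*¼ - 70)*3² = (-½ - 70)*9 = -141/2*9 = -1269/2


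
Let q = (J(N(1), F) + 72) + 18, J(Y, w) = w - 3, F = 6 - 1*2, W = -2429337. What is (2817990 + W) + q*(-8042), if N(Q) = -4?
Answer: -343169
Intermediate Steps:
F = 4 (F = 6 - 2 = 4)
J(Y, w) = -3 + w
q = 91 (q = ((-3 + 4) + 72) + 18 = (1 + 72) + 18 = 73 + 18 = 91)
(2817990 + W) + q*(-8042) = (2817990 - 2429337) + 91*(-8042) = 388653 - 731822 = -343169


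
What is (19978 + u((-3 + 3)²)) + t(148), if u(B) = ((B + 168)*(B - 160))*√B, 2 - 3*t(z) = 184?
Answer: 59752/3 ≈ 19917.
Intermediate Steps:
t(z) = -182/3 (t(z) = ⅔ - ⅓*184 = ⅔ - 184/3 = -182/3)
u(B) = √B*(-160 + B)*(168 + B) (u(B) = ((168 + B)*(-160 + B))*√B = ((-160 + B)*(168 + B))*√B = √B*(-160 + B)*(168 + B))
(19978 + u((-3 + 3)²)) + t(148) = (19978 + √((-3 + 3)²)*(-26880 + ((-3 + 3)²)² + 8*(-3 + 3)²)) - 182/3 = (19978 + √(0²)*(-26880 + (0²)² + 8*0²)) - 182/3 = (19978 + √0*(-26880 + 0² + 8*0)) - 182/3 = (19978 + 0*(-26880 + 0 + 0)) - 182/3 = (19978 + 0*(-26880)) - 182/3 = (19978 + 0) - 182/3 = 19978 - 182/3 = 59752/3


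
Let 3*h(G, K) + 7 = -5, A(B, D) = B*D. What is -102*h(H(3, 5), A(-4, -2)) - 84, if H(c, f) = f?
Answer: 324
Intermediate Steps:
h(G, K) = -4 (h(G, K) = -7/3 + (1/3)*(-5) = -7/3 - 5/3 = -4)
-102*h(H(3, 5), A(-4, -2)) - 84 = -102*(-4) - 84 = 408 - 84 = 324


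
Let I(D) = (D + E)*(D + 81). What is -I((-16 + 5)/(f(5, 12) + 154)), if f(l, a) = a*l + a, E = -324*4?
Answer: 5358733565/51076 ≈ 1.0492e+5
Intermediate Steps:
E = -1296 (E = -81*16 = -1296)
f(l, a) = a + a*l
I(D) = (-1296 + D)*(81 + D) (I(D) = (D - 1296)*(D + 81) = (-1296 + D)*(81 + D))
-I((-16 + 5)/(f(5, 12) + 154)) = -(-104976 + ((-16 + 5)/(12*(1 + 5) + 154))² - 1215*(-16 + 5)/(12*(1 + 5) + 154)) = -(-104976 + (-11/(12*6 + 154))² - (-13365)/(12*6 + 154)) = -(-104976 + (-11/(72 + 154))² - (-13365)/(72 + 154)) = -(-104976 + (-11/226)² - (-13365)/226) = -(-104976 + (-11*1/226)² - (-13365)/226) = -(-104976 + (-11/226)² - 1215*(-11/226)) = -(-104976 + 121/51076 + 13365/226) = -1*(-5358733565/51076) = 5358733565/51076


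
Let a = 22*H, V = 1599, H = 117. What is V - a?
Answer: -975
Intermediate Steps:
a = 2574 (a = 22*117 = 2574)
V - a = 1599 - 1*2574 = 1599 - 2574 = -975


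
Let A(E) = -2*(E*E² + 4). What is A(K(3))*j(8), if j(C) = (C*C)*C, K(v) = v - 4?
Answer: -3072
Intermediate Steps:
K(v) = -4 + v
A(E) = -8 - 2*E³ (A(E) = -2*(E³ + 4) = -2*(4 + E³) = -8 - 2*E³)
j(C) = C³ (j(C) = C²*C = C³)
A(K(3))*j(8) = (-8 - 2*(-4 + 3)³)*8³ = (-8 - 2*(-1)³)*512 = (-8 - 2*(-1))*512 = (-8 + 2)*512 = -6*512 = -3072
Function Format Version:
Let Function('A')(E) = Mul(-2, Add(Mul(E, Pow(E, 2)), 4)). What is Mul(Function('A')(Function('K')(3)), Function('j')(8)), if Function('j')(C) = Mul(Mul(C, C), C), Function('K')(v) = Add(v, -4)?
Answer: -3072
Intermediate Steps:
Function('K')(v) = Add(-4, v)
Function('A')(E) = Add(-8, Mul(-2, Pow(E, 3))) (Function('A')(E) = Mul(-2, Add(Pow(E, 3), 4)) = Mul(-2, Add(4, Pow(E, 3))) = Add(-8, Mul(-2, Pow(E, 3))))
Function('j')(C) = Pow(C, 3) (Function('j')(C) = Mul(Pow(C, 2), C) = Pow(C, 3))
Mul(Function('A')(Function('K')(3)), Function('j')(8)) = Mul(Add(-8, Mul(-2, Pow(Add(-4, 3), 3))), Pow(8, 3)) = Mul(Add(-8, Mul(-2, Pow(-1, 3))), 512) = Mul(Add(-8, Mul(-2, -1)), 512) = Mul(Add(-8, 2), 512) = Mul(-6, 512) = -3072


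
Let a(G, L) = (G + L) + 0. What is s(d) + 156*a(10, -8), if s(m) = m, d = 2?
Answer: 314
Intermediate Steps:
a(G, L) = G + L
s(d) + 156*a(10, -8) = 2 + 156*(10 - 8) = 2 + 156*2 = 2 + 312 = 314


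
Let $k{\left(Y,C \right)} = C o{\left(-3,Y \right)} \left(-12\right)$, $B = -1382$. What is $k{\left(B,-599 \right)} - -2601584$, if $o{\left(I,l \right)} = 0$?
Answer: $2601584$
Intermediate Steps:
$k{\left(Y,C \right)} = 0$ ($k{\left(Y,C \right)} = C 0 \left(-12\right) = 0 \left(-12\right) = 0$)
$k{\left(B,-599 \right)} - -2601584 = 0 - -2601584 = 0 + 2601584 = 2601584$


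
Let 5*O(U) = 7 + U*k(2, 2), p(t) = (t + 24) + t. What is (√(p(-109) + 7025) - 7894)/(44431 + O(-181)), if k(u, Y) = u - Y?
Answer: -19735/111081 + 5*√759/74054 ≈ -0.17580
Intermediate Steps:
p(t) = 24 + 2*t (p(t) = (24 + t) + t = 24 + 2*t)
O(U) = 7/5 (O(U) = (7 + U*(2 - 1*2))/5 = (7 + U*(2 - 2))/5 = (7 + U*0)/5 = (7 + 0)/5 = (⅕)*7 = 7/5)
(√(p(-109) + 7025) - 7894)/(44431 + O(-181)) = (√((24 + 2*(-109)) + 7025) - 7894)/(44431 + 7/5) = (√((24 - 218) + 7025) - 7894)/(222162/5) = (√(-194 + 7025) - 7894)*(5/222162) = (√6831 - 7894)*(5/222162) = (3*√759 - 7894)*(5/222162) = (-7894 + 3*√759)*(5/222162) = -19735/111081 + 5*√759/74054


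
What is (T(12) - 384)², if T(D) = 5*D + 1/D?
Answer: 15108769/144 ≈ 1.0492e+5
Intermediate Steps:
T(D) = 1/D + 5*D (T(D) = 5*D + 1/D = 1/D + 5*D)
(T(12) - 384)² = ((1/12 + 5*12) - 384)² = ((1/12 + 60) - 384)² = (721/12 - 384)² = (-3887/12)² = 15108769/144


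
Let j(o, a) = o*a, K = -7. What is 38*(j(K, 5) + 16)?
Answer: -722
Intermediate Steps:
j(o, a) = a*o
38*(j(K, 5) + 16) = 38*(5*(-7) + 16) = 38*(-35 + 16) = 38*(-19) = -722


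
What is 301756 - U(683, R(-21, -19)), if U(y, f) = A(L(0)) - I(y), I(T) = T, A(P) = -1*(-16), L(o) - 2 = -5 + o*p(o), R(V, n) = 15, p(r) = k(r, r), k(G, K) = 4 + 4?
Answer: 302423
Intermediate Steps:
k(G, K) = 8
p(r) = 8
L(o) = -3 + 8*o (L(o) = 2 + (-5 + o*8) = 2 + (-5 + 8*o) = -3 + 8*o)
A(P) = 16
U(y, f) = 16 - y
301756 - U(683, R(-21, -19)) = 301756 - (16 - 1*683) = 301756 - (16 - 683) = 301756 - 1*(-667) = 301756 + 667 = 302423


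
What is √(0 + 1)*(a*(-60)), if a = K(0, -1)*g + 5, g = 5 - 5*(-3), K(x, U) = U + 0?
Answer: 900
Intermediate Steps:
K(x, U) = U
g = 20 (g = 5 + 15 = 20)
a = -15 (a = -1*20 + 5 = -20 + 5 = -15)
√(0 + 1)*(a*(-60)) = √(0 + 1)*(-15*(-60)) = √1*900 = 1*900 = 900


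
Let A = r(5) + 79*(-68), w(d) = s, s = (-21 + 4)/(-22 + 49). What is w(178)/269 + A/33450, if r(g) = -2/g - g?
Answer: -66041177/404912250 ≈ -0.16310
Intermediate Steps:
r(g) = -g - 2/g
s = -17/27 ≈ -0.62963
w(d) = -17/27
A = -26887/5 (A = (-1*5 - 2/5) + 79*(-68) = (-5 - 2*⅕) - 5372 = (-5 - ⅖) - 5372 = -27/5 - 5372 = -26887/5 ≈ -5377.4)
w(178)/269 + A/33450 = -17/27/269 - 26887/5/33450 = -17/27*1/269 - 26887/5*1/33450 = -17/7263 - 26887/167250 = -66041177/404912250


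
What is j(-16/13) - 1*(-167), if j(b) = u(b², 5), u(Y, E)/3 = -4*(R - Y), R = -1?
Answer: 33323/169 ≈ 197.18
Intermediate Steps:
u(Y, E) = 12 + 12*Y (u(Y, E) = 3*(-4*(-1 - Y)) = 3*(4 + 4*Y) = 12 + 12*Y)
j(b) = 12 + 12*b²
j(-16/13) - 1*(-167) = (12 + 12*(-16/13)²) - 1*(-167) = (12 + 12*(-16*1/13)²) + 167 = (12 + 12*(-16/13)²) + 167 = (12 + 12*(256/169)) + 167 = (12 + 3072/169) + 167 = 5100/169 + 167 = 33323/169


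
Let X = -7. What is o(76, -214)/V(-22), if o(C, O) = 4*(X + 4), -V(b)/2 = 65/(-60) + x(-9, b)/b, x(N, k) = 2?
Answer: -792/155 ≈ -5.1097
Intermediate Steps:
V(b) = 13/6 - 4/b (V(b) = -2*(65/(-60) + 2/b) = -2*(65*(-1/60) + 2/b) = -2*(-13/12 + 2/b) = 13/6 - 4/b)
o(C, O) = -12 (o(C, O) = 4*(-7 + 4) = 4*(-3) = -12)
o(76, -214)/V(-22) = -12/(13/6 - 4/(-22)) = -12/(13/6 - 4*(-1/22)) = -12/(13/6 + 2/11) = -12/155/66 = -12*66/155 = -792/155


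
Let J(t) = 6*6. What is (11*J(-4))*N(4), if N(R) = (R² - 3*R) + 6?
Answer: 3960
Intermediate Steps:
N(R) = 6 + R² - 3*R
J(t) = 36
(11*J(-4))*N(4) = (11*36)*(6 + 4² - 3*4) = 396*(6 + 16 - 12) = 396*10 = 3960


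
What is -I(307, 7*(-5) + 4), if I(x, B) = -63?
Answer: 63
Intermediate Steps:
-I(307, 7*(-5) + 4) = -1*(-63) = 63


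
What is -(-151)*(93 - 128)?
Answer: -5285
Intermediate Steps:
-(-151)*(93 - 128) = -(-151)*(-35) = -1*5285 = -5285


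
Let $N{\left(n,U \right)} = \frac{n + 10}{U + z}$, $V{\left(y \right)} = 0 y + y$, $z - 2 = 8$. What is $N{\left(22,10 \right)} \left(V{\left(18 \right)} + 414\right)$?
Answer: $\frac{3456}{5} \approx 691.2$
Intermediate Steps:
$z = 10$ ($z = 2 + 8 = 10$)
$V{\left(y \right)} = y$ ($V{\left(y \right)} = 0 + y = y$)
$N{\left(n,U \right)} = \frac{10 + n}{10 + U}$ ($N{\left(n,U \right)} = \frac{n + 10}{U + 10} = \frac{10 + n}{10 + U}$)
$N{\left(22,10 \right)} \left(V{\left(18 \right)} + 414\right) = \frac{10 + 22}{10 + 10} \left(18 + 414\right) = \frac{1}{20} \cdot 32 \cdot 432 = \frac{8}{5} \cdot 432 = \frac{3456}{5}$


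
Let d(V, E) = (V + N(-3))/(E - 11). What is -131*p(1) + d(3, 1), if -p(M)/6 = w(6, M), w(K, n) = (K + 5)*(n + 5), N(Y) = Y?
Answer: 51876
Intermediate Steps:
w(K, n) = (5 + K)*(5 + n)
p(M) = -330 - 66*M (p(M) = -6*(25 + 5*6 + 5*M + 6*M) = -6*(25 + 30 + 5*M + 6*M) = -6*(55 + 11*M) = -330 - 66*M)
d(V, E) = (-3 + V)/(-11 + E) (d(V, E) = (V - 3)/(E - 11) = (-3 + V)/(-11 + E))
-131*p(1) + d(3, 1) = -131*(-330 - 66*1) + (-3 + 3)/(-11 + 1) = -131*(-330 - 66) + 0/(-10) = -131*(-396) - ⅒*0 = 51876 + 0 = 51876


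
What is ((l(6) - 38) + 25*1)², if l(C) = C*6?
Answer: 529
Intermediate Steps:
l(C) = 6*C
((l(6) - 38) + 25*1)² = ((6*6 - 38) + 25*1)² = ((36 - 38) + 25)² = (-2 + 25)² = 23² = 529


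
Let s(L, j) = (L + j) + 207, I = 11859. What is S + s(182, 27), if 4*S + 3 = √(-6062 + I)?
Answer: 1661/4 + √5797/4 ≈ 434.28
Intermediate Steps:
s(L, j) = 207 + L + j
S = -¾ + √5797/4 (S = -¾ + √(-6062 + 11859)/4 = -¾ + √5797/4 ≈ 18.285)
S + s(182, 27) = (-¾ + √5797/4) + (207 + 182 + 27) = (-¾ + √5797/4) + 416 = 1661/4 + √5797/4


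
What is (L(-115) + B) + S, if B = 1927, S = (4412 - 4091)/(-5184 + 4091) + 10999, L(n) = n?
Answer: 14002102/1093 ≈ 12811.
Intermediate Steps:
S = 12021586/1093 (S = 321/(-1093) + 10999 = 321*(-1/1093) + 10999 = -321/1093 + 10999 = 12021586/1093 ≈ 10999.)
(L(-115) + B) + S = (-115 + 1927) + 12021586/1093 = 1812 + 12021586/1093 = 14002102/1093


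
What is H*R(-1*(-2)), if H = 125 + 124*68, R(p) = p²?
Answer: 34228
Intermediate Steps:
H = 8557 (H = 125 + 8432 = 8557)
H*R(-1*(-2)) = 8557*(-1*(-2))² = 8557*2² = 8557*4 = 34228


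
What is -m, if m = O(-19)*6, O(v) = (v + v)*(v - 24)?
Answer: -9804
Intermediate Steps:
O(v) = 2*v*(-24 + v) (O(v) = (2*v)*(-24 + v) = 2*v*(-24 + v))
m = 9804 (m = (2*(-19)*(-24 - 19))*6 = (2*(-19)*(-43))*6 = 1634*6 = 9804)
-m = -1*9804 = -9804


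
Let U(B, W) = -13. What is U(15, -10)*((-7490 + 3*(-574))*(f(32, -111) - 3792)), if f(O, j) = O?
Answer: -450282560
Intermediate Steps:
U(15, -10)*((-7490 + 3*(-574))*(f(32, -111) - 3792)) = -13*(-7490 + 3*(-574))*(32 - 3792) = -13*(-7490 - 1722)*(-3760) = -(-119756)*(-3760) = -13*34637120 = -450282560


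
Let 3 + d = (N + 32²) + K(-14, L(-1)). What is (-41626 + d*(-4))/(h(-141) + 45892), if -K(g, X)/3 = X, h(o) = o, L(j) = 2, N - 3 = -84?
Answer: -45362/45751 ≈ -0.99150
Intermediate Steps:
N = -81 (N = 3 - 84 = -81)
K(g, X) = -3*X
d = 934 (d = -3 + ((-81 + 32²) - 3*2) = -3 + ((-81 + 1024) - 6) = -3 + (943 - 6) = -3 + 937 = 934)
(-41626 + d*(-4))/(h(-141) + 45892) = (-41626 + 934*(-4))/(-141 + 45892) = (-41626 - 3736)/45751 = -45362*1/45751 = -45362/45751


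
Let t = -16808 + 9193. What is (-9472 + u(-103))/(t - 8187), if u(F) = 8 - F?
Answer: 9361/15802 ≈ 0.59239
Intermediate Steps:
t = -7615
(-9472 + u(-103))/(t - 8187) = (-9472 + (8 - 1*(-103)))/(-7615 - 8187) = (-9472 + (8 + 103))/(-15802) = (-9472 + 111)*(-1/15802) = -9361*(-1/15802) = 9361/15802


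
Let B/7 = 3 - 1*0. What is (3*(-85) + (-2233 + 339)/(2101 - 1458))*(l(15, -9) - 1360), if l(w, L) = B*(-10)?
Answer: 260398630/643 ≈ 4.0497e+5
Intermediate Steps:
B = 21 (B = 7*(3 - 1*0) = 7*(3 + 0) = 7*3 = 21)
l(w, L) = -210 (l(w, L) = 21*(-10) = -210)
(3*(-85) + (-2233 + 339)/(2101 - 1458))*(l(15, -9) - 1360) = (3*(-85) + (-2233 + 339)/(2101 - 1458))*(-210 - 1360) = (-255 - 1894/643)*(-1570) = -165859/643*(-1570) = 260398630/643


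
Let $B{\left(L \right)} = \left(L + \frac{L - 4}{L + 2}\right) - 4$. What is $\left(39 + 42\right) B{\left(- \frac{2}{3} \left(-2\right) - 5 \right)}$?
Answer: $- \frac{1242}{5} \approx -248.4$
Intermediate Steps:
$B{\left(L \right)} = -4 + L + \frac{-4 + L}{2 + L}$ ($B{\left(L \right)} = \left(L + \frac{-4 + L}{2 + L}\right) - 4 = -4 + L + \frac{-4 + L}{2 + L}$)
$\left(39 + 42\right) B{\left(- \frac{2}{3} \left(-2\right) - 5 \right)} = \left(39 + 42\right) \frac{-12 + \left(- \frac{2}{3} \left(-2\right) - 5\right)^{2} - \left(- \frac{2}{3} \left(-2\right) - 5\right)}{2 - \left(5 - - \frac{2}{3} \left(-2\right)\right)} = 81 \frac{-12 + \left(\left(-2\right) \frac{1}{3} \left(-2\right) - 5\right)^{2} - \left(\left(-2\right) \frac{1}{3} \left(-2\right) - 5\right)}{2 - \left(5 - \left(-2\right) \frac{1}{3} \left(-2\right)\right)} = 81 \frac{-12 + \left(\left(- \frac{2}{3}\right) \left(-2\right) - 5\right)^{2} - \left(\left(- \frac{2}{3}\right) \left(-2\right) - 5\right)}{2 - \frac{11}{3}} = 81 \frac{-12 + \left(\frac{4}{3} - 5\right)^{2} - \left(\frac{4}{3} - 5\right)}{2 + \left(\frac{4}{3} - 5\right)} = 81 \frac{-12 + \left(- \frac{11}{3}\right)^{2} - - \frac{11}{3}}{2 - \frac{11}{3}} = 81 \frac{-12 + \frac{121}{9} + \frac{11}{3}}{- \frac{5}{3}} = 81 \left(\left(- \frac{3}{5}\right) \frac{46}{9}\right) = 81 \left(- \frac{46}{15}\right) = - \frac{1242}{5}$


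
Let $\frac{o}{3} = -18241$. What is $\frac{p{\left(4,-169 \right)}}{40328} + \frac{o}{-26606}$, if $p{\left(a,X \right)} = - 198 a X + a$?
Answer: $\frac{360508466}{67060423} \approx 5.3759$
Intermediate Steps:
$o = -54723$ ($o = 3 \left(-18241\right) = -54723$)
$p{\left(a,X \right)} = a - 198 X a$ ($p{\left(a,X \right)} = - 198 X a + a = a - 198 X a$)
$\frac{p{\left(4,-169 \right)}}{40328} + \frac{o}{-26606} = \frac{4 \left(1 - -33462\right)}{40328} - \frac{54723}{-26606} = 4 \left(1 + 33462\right) \frac{1}{40328} - - \frac{54723}{26606} = 4 \cdot 33463 \cdot \frac{1}{40328} + \frac{54723}{26606} = 133852 \cdot \frac{1}{40328} + \frac{54723}{26606} = \frac{33463}{10082} + \frac{54723}{26606} = \frac{360508466}{67060423}$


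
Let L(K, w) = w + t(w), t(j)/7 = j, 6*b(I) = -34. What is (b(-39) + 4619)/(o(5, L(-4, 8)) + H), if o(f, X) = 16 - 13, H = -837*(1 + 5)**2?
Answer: -13840/90387 ≈ -0.15312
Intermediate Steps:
b(I) = -17/3 (b(I) = (1/6)*(-34) = -17/3)
t(j) = 7*j
L(K, w) = 8*w (L(K, w) = w + 7*w = 8*w)
H = -30132 (H = -837*6**2 = -837*36 = -30132)
o(f, X) = 3
(b(-39) + 4619)/(o(5, L(-4, 8)) + H) = (-17/3 + 4619)/(3 - 30132) = (13840/3)/(-30129) = (13840/3)*(-1/30129) = -13840/90387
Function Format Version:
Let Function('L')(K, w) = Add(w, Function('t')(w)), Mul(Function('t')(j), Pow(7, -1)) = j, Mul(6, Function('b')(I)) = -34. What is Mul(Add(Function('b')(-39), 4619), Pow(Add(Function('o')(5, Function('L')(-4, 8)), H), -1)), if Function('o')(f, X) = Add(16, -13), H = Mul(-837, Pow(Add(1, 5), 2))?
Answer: Rational(-13840, 90387) ≈ -0.15312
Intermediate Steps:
Function('b')(I) = Rational(-17, 3) (Function('b')(I) = Mul(Rational(1, 6), -34) = Rational(-17, 3))
Function('t')(j) = Mul(7, j)
Function('L')(K, w) = Mul(8, w) (Function('L')(K, w) = Add(w, Mul(7, w)) = Mul(8, w))
H = -30132 (H = Mul(-837, Pow(6, 2)) = Mul(-837, 36) = -30132)
Function('o')(f, X) = 3
Mul(Add(Function('b')(-39), 4619), Pow(Add(Function('o')(5, Function('L')(-4, 8)), H), -1)) = Mul(Add(Rational(-17, 3), 4619), Pow(Add(3, -30132), -1)) = Mul(Rational(13840, 3), Pow(-30129, -1)) = Mul(Rational(13840, 3), Rational(-1, 30129)) = Rational(-13840, 90387)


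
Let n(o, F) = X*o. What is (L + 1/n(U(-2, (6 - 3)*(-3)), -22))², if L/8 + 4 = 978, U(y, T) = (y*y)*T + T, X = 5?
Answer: 3073706733601/50625 ≈ 6.0715e+7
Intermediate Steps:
U(y, T) = T + T*y² (U(y, T) = y²*T + T = T*y² + T = T + T*y²)
n(o, F) = 5*o
L = 7792 (L = -32 + 8*978 = -32 + 7824 = 7792)
(L + 1/n(U(-2, (6 - 3)*(-3)), -22))² = (7792 + 1/(5*(((6 - 3)*(-3))*(1 + (-2)²))))² = (7792 + 1/(5*((3*(-3))*(1 + 4))))² = (7792 + 1/(5*(-9*5)))² = (7792 + 1/(5*(-45)))² = (7792 + 1/(-225))² = (7792 - 1/225)² = (1753199/225)² = 3073706733601/50625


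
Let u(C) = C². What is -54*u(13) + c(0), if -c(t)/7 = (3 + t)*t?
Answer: -9126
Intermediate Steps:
c(t) = -7*t*(3 + t) (c(t) = -7*(3 + t)*t = -7*t*(3 + t))
-54*u(13) + c(0) = -54*13² - 7*0*(3 + 0) = -54*169 - 7*0*3 = -9126 + 0 = -9126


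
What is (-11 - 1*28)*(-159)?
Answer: 6201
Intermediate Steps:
(-11 - 1*28)*(-159) = (-11 - 28)*(-159) = -39*(-159) = 6201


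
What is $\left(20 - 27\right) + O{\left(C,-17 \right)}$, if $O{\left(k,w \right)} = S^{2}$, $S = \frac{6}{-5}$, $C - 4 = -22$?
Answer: $- \frac{139}{25} \approx -5.56$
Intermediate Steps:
$C = -18$ ($C = 4 - 22 = -18$)
$S = - \frac{6}{5}$ ($S = 6 \left(- \frac{1}{5}\right) = - \frac{6}{5} \approx -1.2$)
$O{\left(k,w \right)} = \frac{36}{25}$ ($O{\left(k,w \right)} = \left(- \frac{6}{5}\right)^{2} = \frac{36}{25}$)
$\left(20 - 27\right) + O{\left(C,-17 \right)} = \left(20 - 27\right) + \frac{36}{25} = -7 + \frac{36}{25} = - \frac{139}{25}$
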